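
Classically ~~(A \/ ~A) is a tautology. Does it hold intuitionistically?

This is the double negation of excluded middle, which is intuitionistically derivable.
Assuming ~(A \/ ~A): from A we'd get A \/ ~A, so ~A; but then A \/ ~A again — contradiction. Hence ~~(A \/ ~A).

Yes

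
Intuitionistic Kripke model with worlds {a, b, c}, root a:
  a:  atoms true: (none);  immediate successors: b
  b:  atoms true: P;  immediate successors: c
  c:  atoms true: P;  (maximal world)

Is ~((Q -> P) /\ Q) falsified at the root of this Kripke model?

No

a ||- ~((Q -> P) /\ Q): no world accessible from a forces (Q -> P) /\ Q.
So the root a forces ~((Q -> P) /\ Q); the model is not a countermodel.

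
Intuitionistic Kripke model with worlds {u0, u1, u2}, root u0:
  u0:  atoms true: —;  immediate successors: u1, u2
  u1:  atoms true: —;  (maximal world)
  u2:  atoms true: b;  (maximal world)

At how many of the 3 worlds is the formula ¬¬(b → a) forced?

u0: does not force it — u0 ⊮ ¬¬(b → a) since u2 is accessible from u0 and u2 ⊩ ¬(b → a).
u1: forces it.
u2: does not force it.
Worlds forcing the formula: {u1}.

1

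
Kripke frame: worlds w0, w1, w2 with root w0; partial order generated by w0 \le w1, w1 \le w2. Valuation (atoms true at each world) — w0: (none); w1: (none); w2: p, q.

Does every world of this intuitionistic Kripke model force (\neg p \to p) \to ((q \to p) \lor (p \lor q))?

w0 \Vdash (\neg p \to p) \to ((q \to p) \lor (p \lor q)): every world accessible from w0 that forces \neg p \to p (namely w0, w1, w2) also forces (q \to p) \lor (p \lor q).
Since the root w0 forces (\neg p \to p) \to ((q \to p) \lor (p \lor q)) and forcing is persistent (monotone upward), every world forces it.

Yes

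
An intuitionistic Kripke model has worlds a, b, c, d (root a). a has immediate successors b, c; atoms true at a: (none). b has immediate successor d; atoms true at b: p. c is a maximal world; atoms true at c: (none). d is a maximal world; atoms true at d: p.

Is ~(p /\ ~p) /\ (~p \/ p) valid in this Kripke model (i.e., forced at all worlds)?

Not every world: a ||-/- ~(p /\ ~p) /\ (~p \/ p).
a ||-/- ~(p /\ ~p) /\ (~p \/ p) since a fails ~p \/ p.

No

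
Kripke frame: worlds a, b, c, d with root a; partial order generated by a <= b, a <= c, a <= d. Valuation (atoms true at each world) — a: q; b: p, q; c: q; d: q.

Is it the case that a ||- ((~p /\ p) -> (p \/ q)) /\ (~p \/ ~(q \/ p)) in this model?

a ||-/- ((~p /\ p) -> (p \/ q)) /\ (~p \/ ~(q \/ p)) since a fails ~p \/ ~(q \/ p).

No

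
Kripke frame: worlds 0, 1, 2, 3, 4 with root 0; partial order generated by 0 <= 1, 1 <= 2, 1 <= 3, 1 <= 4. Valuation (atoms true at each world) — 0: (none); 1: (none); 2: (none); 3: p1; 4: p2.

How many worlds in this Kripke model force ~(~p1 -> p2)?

1

0: does not force it — 0 ||-/- ~(~p1 -> p2) since 3 is accessible from 0 and 3 ||- ~p1 -> p2.
1: does not force it.
2: forces it.
3: does not force it.
4: does not force it.
Worlds forcing the formula: {2}.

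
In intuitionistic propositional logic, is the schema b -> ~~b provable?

This is double-negation introduction, which is intuitionistically derivable.
If a world forces b then every accessible world forces b (persistence), so none forces ~b; hence ~~b.

Yes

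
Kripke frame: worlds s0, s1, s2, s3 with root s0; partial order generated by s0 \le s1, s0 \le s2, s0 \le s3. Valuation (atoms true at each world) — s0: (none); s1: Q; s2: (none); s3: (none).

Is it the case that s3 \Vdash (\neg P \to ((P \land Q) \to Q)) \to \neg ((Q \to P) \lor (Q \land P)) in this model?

No

s3 \nVdash (\neg P \to ((P \land Q) \to Q)) \to \neg ((Q \to P) \lor (Q \land P)): already at s3 itself, s3 \Vdash \neg P \to ((P \land Q) \to Q) but s3 \nVdash \neg ((Q \to P) \lor (Q \land P)).
s3 \nVdash \neg ((Q \to P) \lor (Q \land P)) since s3 is accessible from s3 and s3 \Vdash (Q \to P) \lor (Q \land P).
s3 \Vdash (Q \to P) \lor (Q \land P) via the disjunct Q \to P.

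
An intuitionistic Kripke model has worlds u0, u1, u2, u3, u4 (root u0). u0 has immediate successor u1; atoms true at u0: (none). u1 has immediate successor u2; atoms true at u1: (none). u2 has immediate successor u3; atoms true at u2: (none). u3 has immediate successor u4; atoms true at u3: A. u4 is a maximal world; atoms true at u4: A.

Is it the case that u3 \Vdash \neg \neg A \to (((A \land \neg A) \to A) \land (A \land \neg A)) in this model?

No

u3 \nVdash \neg \neg A \to (((A \land \neg A) \to A) \land (A \land \neg A)): already at u3 itself, u3 \Vdash \neg \neg A but u3 \nVdash ((A \land \neg A) \to A) \land (A \land \neg A).
u3 \nVdash ((A \land \neg A) \to A) \land (A \land \neg A) since u3 fails A \land \neg A.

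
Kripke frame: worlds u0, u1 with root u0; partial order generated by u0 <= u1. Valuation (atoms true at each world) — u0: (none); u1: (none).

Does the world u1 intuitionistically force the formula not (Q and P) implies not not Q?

u1 does not force not (Q and P) implies not not Q: already at u1 itself, u1 forces not (Q and P) but u1 does not force not not Q.
u1 does not force not not Q since u1 is accessible from u1 and u1 forces not Q.
u1 forces not Q: no world accessible from u1 forces Q.

No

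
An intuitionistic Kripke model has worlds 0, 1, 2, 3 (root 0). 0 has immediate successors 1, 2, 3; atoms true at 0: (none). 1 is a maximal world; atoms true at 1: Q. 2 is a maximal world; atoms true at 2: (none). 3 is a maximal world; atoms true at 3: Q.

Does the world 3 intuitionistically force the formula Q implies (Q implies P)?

No

3 does not force Q implies (Q implies P): already at 3 itself, 3 forces Q but 3 does not force Q implies P.
3 does not force Q implies P: already at 3 itself, 3 forces Q but 3 does not force P.
3 lacks atom P, so 3 does not force P.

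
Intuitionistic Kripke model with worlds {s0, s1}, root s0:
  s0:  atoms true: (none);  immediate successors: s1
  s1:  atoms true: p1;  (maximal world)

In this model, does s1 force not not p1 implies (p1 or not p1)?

s1 forces not not p1 implies (p1 or not p1): every world accessible from s1 that forces not not p1 (namely s1) also forces p1 or not p1.

Yes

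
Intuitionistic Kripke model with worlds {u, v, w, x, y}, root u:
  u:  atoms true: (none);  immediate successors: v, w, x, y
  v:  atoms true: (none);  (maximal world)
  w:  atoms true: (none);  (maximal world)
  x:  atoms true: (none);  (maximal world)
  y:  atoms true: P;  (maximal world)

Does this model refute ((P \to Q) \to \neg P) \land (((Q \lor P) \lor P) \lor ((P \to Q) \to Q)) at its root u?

Yes

u \nVdash ((P \to Q) \to \neg P) \land (((Q \lor P) \lor P) \lor ((P \to Q) \to Q)) since u fails ((Q \lor P) \lor P) \lor ((P \to Q) \to Q).
So the root u does not force ((P \to Q) \to \neg P) \land (((Q \lor P) \lor P) \lor ((P \to Q) \to Q)); the model is a countermodel.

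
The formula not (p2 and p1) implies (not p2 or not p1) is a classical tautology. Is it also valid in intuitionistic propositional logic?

No

This is the constructively invalid direction of De Morgan's law for conjunction, which is not intuitionistically valid.
A Kripke countermodel: worlds w0, w1, w2; order generated by w0 <= w1, w0 <= w2; atoms true at each world — w0:{}; w1:{p2}; w2:{p1}.
w0 does not force not (p2 and p1) implies (not p2 or not p1): already at w0 itself, w0 forces not (p2 and p1) but w0 does not force not p2 or not p1.
w0 does not force not p2 or not p1: neither disjunct is forced at w0.
w0 does not force not p2 since w1 is accessible from w0 and w1 forces p2.
So the root w0 does not force the formula.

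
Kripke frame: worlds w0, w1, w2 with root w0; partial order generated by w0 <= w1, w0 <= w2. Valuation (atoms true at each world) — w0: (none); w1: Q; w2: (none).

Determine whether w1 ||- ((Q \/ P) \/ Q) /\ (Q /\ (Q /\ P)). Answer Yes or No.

w1 ||-/- ((Q \/ P) \/ Q) /\ (Q /\ (Q /\ P)) since w1 fails Q /\ (Q /\ P).

No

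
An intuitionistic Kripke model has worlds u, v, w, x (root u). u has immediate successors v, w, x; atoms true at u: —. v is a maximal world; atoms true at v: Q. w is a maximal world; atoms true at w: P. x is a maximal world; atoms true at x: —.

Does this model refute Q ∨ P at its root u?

u ⊮ Q ∨ P: neither disjunct is forced at u.
u lacks atom Q, so u ⊮ Q.
So the root u does not force Q ∨ P; the model is a countermodel.

Yes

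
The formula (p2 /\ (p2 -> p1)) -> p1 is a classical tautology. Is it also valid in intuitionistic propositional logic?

Yes

This is modus ponens in implicational form, which is intuitionistically derivable.
If a world forces p2 and p2 -> p1, then applying the implication at that world (which is accessible from itself) gives p1.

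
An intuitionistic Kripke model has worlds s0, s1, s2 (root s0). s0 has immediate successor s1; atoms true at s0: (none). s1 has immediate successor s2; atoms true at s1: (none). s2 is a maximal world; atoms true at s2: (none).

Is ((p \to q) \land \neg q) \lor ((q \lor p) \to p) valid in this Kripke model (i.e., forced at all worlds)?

s0 \Vdash ((p \to q) \land \neg q) \lor ((q \lor p) \to p) via the disjunct (p \to q) \land \neg q.
Since the root s0 forces ((p \to q) \land \neg q) \lor ((q \lor p) \to p) and forcing is persistent (monotone upward), every world forces it.

Yes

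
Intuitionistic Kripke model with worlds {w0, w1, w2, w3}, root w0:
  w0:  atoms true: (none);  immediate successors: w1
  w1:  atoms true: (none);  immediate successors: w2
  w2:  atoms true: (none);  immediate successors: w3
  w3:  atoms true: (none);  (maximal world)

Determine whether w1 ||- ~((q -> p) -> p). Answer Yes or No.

Yes

w1 ||- ~((q -> p) -> p): no world accessible from w1 forces (q -> p) -> p.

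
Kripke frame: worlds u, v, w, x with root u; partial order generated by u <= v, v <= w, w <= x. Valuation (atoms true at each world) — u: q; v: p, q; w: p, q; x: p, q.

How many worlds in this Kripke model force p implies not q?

u: does not force it — u does not force p implies not q: at the accessible world v, v forces p but v does not force not q.
v: does not force it.
w: does not force it.
x: does not force it.
Worlds forcing the formula: { }.

0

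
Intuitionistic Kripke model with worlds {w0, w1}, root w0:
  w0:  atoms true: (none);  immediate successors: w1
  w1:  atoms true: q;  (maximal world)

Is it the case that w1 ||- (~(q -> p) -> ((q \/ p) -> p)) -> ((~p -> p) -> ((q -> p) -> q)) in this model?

w1 ||- (~(q -> p) -> ((q \/ p) -> p)) -> ((~p -> p) -> ((q -> p) -> q)) vacuously: no world accessible from w1 forces the antecedent ~(q -> p) -> ((q \/ p) -> p).

Yes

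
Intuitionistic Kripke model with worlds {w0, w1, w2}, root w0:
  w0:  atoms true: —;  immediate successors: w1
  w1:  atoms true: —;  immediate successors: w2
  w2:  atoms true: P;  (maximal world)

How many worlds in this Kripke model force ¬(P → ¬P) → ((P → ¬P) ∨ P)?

1

w0: does not force it — w0 ⊮ ¬(P → ¬P) → ((P → ¬P) ∨ P): already at w0 itself, w0 ⊩ ¬(P → ¬P) but w0 ⊮ (P → ¬P) ∨ P.
w1: does not force it — w1 ⊮ ¬(P → ¬P) → ((P → ¬P) ∨ P): already at w1 itself, w1 ⊩ ¬(P → ¬P) but w1 ⊮ (P → ¬P) ∨ P.
w2: forces it.
Worlds forcing the formula: {w2}.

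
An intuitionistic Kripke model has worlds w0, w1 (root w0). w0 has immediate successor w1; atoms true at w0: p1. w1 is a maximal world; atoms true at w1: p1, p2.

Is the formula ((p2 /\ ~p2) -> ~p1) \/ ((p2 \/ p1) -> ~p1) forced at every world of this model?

Yes

w0 ||- ((p2 /\ ~p2) -> ~p1) \/ ((p2 \/ p1) -> ~p1) via the disjunct (p2 /\ ~p2) -> ~p1.
Since the root w0 forces ((p2 /\ ~p2) -> ~p1) \/ ((p2 \/ p1) -> ~p1) and forcing is persistent (monotone upward), every world forces it.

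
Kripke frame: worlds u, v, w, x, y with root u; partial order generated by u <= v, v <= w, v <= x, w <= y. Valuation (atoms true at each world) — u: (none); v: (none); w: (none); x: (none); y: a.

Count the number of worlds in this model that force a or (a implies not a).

u: does not force it — u does not force a or (a implies not a): neither disjunct is forced at u.
v: does not force it.
w: does not force it.
x: forces it.
y: forces it.
Worlds forcing the formula: {x, y}.

2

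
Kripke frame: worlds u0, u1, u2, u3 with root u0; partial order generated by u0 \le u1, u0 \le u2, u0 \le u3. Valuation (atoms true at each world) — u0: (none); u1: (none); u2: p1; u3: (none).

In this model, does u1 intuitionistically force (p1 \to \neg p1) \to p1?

No

u1 \nVdash (p1 \to \neg p1) \to p1: already at u1 itself, u1 \Vdash p1 \to \neg p1 but u1 \nVdash p1.
u1 lacks atom p1, so u1 \nVdash p1.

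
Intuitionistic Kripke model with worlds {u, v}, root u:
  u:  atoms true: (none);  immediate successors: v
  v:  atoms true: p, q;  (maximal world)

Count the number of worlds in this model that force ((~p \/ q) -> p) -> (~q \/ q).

1

u: does not force it — u ||-/- ((~p \/ q) -> p) -> (~q \/ q): already at u itself, u ||- (~p \/ q) -> p but u ||-/- ~q \/ q.
v: forces it.
Worlds forcing the formula: {v}.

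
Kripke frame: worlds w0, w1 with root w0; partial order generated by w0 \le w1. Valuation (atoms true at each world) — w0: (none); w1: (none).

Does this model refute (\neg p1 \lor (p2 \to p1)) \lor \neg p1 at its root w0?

No

w0 \Vdash (\neg p1 \lor (p2 \to p1)) \lor \neg p1 via the disjunct \neg p1 \lor (p2 \to p1).
So the root w0 forces (\neg p1 \lor (p2 \to p1)) \lor \neg p1; the model is not a countermodel.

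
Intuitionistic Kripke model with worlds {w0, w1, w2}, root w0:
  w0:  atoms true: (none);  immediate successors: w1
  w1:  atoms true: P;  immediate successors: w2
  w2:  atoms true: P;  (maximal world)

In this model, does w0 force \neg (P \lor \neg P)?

No

w0 \nVdash \neg (P \lor \neg P) since w1 is accessible from w0 and w1 \Vdash P \lor \neg P.
w1 \Vdash P \lor \neg P via the disjunct P.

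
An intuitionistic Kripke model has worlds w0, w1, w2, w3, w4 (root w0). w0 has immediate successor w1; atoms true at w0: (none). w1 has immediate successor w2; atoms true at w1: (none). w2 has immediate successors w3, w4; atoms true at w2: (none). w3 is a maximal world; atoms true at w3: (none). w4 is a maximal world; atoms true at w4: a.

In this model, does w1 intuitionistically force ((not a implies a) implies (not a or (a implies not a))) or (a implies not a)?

No

w1 does not force ((not a implies a) implies (not a or (a implies not a))) or (a implies not a): neither disjunct is forced at w1.
w1 does not force (not a implies a) implies (not a or (a implies not a)): at the accessible world w4, w4 forces not a implies a but w4 does not force not a or (a implies not a).
w4 does not force not a or (a implies not a): neither disjunct is forced at w4.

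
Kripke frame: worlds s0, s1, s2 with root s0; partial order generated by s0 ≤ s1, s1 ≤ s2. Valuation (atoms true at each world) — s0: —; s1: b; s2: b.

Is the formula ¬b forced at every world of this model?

No

Not every world: s0 ⊮ ¬b.
s0 ⊮ ¬b since s1 is accessible from s0 and s1 ⊩ b.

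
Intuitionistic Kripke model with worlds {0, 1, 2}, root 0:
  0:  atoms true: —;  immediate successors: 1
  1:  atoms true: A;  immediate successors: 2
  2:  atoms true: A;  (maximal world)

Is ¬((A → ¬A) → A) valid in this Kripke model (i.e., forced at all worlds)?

No

Not every world: 0 ⊮ ¬((A → ¬A) → A).
0 ⊮ ¬((A → ¬A) → A) since 0 is accessible from 0 and 0 ⊩ (A → ¬A) → A.
0 ⊩ (A → ¬A) → A vacuously: no world accessible from 0 forces the antecedent A → ¬A.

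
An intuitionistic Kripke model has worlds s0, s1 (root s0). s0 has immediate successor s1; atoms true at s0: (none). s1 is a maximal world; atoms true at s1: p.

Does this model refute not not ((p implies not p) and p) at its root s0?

s0 does not force not not ((p implies not p) and p) since s0 is accessible from s0 and s0 forces not ((p implies not p) and p).
s0 forces not ((p implies not p) and p): no world accessible from s0 forces (p implies not p) and p.
So the root s0 does not force not not ((p implies not p) and p); the model is a countermodel.

Yes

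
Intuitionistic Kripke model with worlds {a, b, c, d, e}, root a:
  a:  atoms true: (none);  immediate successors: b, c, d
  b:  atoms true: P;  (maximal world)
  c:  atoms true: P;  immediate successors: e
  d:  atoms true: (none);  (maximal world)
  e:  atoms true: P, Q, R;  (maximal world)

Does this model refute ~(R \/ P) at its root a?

a ||-/- ~(R \/ P) since b is accessible from a and b ||- R \/ P.
b ||- R \/ P via the disjunct P.
So the root a does not force ~(R \/ P); the model is a countermodel.

Yes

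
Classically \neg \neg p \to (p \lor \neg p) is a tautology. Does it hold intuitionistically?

No

This is a variant of double-negation elimination (deriving excluded middle from double negation), which is not intuitionistically valid.
A Kripke countermodel: worlds w0, w1; order generated by w0 \le w1; atoms true at each world — w0:{}; w1:{p}.
w0 \nVdash \neg \neg p \to (p \lor \neg p): already at w0 itself, w0 \Vdash \neg \neg p but w0 \nVdash p \lor \neg p.
w0 \nVdash p \lor \neg p: neither disjunct is forced at w0.
w0 lacks atom p, so w0 \nVdash p.
So the root w0 does not force the formula.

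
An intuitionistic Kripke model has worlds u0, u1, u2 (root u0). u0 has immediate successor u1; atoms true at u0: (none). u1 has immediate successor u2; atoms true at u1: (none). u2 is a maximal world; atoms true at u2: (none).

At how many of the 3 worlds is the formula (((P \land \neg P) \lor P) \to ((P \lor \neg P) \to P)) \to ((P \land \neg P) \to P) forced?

3

u0: forces it.
u1: forces it.
u2: forces it.
Worlds forcing the formula: {u0, u1, u2}.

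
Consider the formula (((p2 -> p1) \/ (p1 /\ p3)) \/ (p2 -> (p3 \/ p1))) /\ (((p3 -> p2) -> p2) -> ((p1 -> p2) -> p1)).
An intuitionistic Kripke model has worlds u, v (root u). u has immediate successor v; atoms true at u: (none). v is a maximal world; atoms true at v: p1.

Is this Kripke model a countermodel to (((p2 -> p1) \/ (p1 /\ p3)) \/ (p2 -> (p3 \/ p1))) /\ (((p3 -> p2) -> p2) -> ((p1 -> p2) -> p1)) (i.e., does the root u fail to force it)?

u ||- (((p2 -> p1) \/ (p1 /\ p3)) \/ (p2 -> (p3 \/ p1))) /\ (((p3 -> p2) -> p2) -> ((p1 -> p2) -> p1)) since u forces both conjuncts.
So the root u forces (((p2 -> p1) \/ (p1 /\ p3)) \/ (p2 -> (p3 \/ p1))) /\ (((p3 -> p2) -> p2) -> ((p1 -> p2) -> p1)); the model is not a countermodel.

No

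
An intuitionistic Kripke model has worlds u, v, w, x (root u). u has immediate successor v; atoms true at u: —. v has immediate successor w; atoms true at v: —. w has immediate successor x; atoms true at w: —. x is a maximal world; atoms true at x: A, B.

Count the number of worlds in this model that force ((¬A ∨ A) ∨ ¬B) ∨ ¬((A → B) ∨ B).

u: does not force it — u ⊮ ((¬A ∨ A) ∨ ¬B) ∨ ¬((A → B) ∨ B): neither disjunct is forced at u.
v: does not force it.
w: does not force it.
x: forces it.
Worlds forcing the formula: {x}.

1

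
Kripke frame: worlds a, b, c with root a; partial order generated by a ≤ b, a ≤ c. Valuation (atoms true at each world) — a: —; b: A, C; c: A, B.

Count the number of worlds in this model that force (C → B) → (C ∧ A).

a: does not force it — a ⊮ (C → B) → (C ∧ A): at the accessible world c, c ⊩ C → B but c ⊮ C ∧ A.
b: forces it.
c: does not force it — c ⊮ (C → B) → (C ∧ A): already at c itself, c ⊩ C → B but c ⊮ C ∧ A.
Worlds forcing the formula: {b}.

1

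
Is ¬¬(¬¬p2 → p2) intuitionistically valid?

This is the double negation of double-negation elimination, which is intuitionistically derivable.
By Glivenko's theorem the double negation of any classical propositional tautology is intuitionistically provable; ¬¬p2 → p2 is classically a tautology.

Yes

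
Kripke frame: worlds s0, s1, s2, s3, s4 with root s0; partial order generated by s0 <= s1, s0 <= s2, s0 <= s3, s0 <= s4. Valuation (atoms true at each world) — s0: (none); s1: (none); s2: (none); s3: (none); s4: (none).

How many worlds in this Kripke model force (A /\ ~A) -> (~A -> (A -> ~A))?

5

s0: forces it.
s1: forces it.
s2: forces it.
s3: forces it.
s4: forces it.
Worlds forcing the formula: {s0, s1, s2, s3, s4}.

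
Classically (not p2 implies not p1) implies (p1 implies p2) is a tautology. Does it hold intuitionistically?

No

This is the converse of contraposition, which is not intuitionistically valid.
A Kripke countermodel: worlds u0, u1; order generated by u0 <= u1; atoms true at each world — u0:{p1}; u1:{p1,p2}.
u0 does not force (not p2 implies not p1) implies (p1 implies p2): already at u0 itself, u0 forces not p2 implies not p1 but u0 does not force p1 implies p2.
u0 does not force p1 implies p2: already at u0 itself, u0 forces p1 but u0 does not force p2.
u0 lacks atom p2, so u0 does not force p2.
So the root u0 does not force the formula.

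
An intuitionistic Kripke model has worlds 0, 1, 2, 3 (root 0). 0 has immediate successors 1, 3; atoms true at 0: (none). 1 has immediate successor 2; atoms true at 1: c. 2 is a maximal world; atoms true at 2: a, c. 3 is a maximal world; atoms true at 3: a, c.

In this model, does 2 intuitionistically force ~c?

No

2 ||-/- ~c since 2 is accessible from 2 and 2 ||- c.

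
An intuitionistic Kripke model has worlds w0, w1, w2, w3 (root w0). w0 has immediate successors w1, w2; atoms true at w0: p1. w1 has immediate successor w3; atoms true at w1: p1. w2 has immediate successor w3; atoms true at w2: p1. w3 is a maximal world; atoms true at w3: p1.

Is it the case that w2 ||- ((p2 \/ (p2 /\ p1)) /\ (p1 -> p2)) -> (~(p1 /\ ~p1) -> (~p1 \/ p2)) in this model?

Yes

w2 ||- ((p2 \/ (p2 /\ p1)) /\ (p1 -> p2)) -> (~(p1 /\ ~p1) -> (~p1 \/ p2)) vacuously: no world accessible from w2 forces the antecedent (p2 \/ (p2 /\ p1)) /\ (p1 -> p2).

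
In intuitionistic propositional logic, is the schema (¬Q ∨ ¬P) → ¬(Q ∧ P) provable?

Yes

This is a constructively valid De Morgan direction (disjunction of negations to negated conjunction), which is intuitionistically derivable.
If ¬Q holds at a world then no accessible world forces Q, hence none forces Q ∧ P; likewise for ¬P.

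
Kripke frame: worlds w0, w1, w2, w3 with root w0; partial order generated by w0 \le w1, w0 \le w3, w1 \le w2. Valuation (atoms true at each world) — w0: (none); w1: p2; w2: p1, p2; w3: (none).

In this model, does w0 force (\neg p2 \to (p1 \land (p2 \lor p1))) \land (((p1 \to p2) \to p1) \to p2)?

No

w0 \nVdash (\neg p2 \to (p1 \land (p2 \lor p1))) \land (((p1 \to p2) \to p1) \to p2) since w0 fails \neg p2 \to (p1 \land (p2 \lor p1)).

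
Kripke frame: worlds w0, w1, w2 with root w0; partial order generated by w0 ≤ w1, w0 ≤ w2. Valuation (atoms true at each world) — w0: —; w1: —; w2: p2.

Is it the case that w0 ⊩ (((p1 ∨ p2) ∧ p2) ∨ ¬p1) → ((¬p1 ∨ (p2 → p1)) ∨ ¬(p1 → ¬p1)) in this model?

w0 ⊩ (((p1 ∨ p2) ∧ p2) ∨ ¬p1) → ((¬p1 ∨ (p2 → p1)) ∨ ¬(p1 → ¬p1)): every world accessible from w0 that forces ((p1 ∨ p2) ∧ p2) ∨ ¬p1 (namely w0, w1, w2) also forces (¬p1 ∨ (p2 → p1)) ∨ ¬(p1 → ¬p1).

Yes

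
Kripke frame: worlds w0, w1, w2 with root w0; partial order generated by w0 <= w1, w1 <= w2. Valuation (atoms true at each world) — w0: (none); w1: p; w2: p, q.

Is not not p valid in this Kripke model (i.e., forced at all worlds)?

w0 forces not not p: no world accessible from w0 forces not p.
Since the root w0 forces not not p and forcing is persistent (monotone upward), every world forces it.

Yes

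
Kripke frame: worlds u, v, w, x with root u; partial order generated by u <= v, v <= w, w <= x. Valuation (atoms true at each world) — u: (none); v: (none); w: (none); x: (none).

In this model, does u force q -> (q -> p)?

u ||- q -> (q -> p) vacuously: no world accessible from u forces the antecedent q.

Yes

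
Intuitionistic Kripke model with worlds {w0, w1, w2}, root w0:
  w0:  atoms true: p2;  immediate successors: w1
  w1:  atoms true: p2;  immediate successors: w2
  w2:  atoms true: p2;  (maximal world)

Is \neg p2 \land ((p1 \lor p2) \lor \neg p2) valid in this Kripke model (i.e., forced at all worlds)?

Not every world: w0 \nVdash \neg p2 \land ((p1 \lor p2) \lor \neg p2).
w0 \nVdash \neg p2 \land ((p1 \lor p2) \lor \neg p2) since w0 fails \neg p2.

No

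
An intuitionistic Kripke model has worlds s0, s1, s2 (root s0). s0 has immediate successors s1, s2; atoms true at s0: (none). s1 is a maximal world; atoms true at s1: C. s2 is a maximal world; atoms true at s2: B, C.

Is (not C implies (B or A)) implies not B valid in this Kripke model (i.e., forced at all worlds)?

Not every world: s0 does not force (not C implies (B or A)) implies not B.
s0 does not force (not C implies (B or A)) implies not B: already at s0 itself, s0 forces not C implies (B or A) but s0 does not force not B.
s0 does not force not B since s2 is accessible from s0 and s2 forces B.

No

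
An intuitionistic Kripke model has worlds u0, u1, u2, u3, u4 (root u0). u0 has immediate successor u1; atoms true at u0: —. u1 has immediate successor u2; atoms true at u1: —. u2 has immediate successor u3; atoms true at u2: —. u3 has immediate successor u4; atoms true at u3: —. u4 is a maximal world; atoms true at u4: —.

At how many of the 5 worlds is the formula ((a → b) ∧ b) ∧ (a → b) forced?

0

u0: does not force it — u0 ⊮ ((a → b) ∧ b) ∧ (a → b) since u0 fails (a → b) ∧ b.
u1: does not force it — u1 ⊮ ((a → b) ∧ b) ∧ (a → b) since u1 fails (a → b) ∧ b.
u2: does not force it.
u3: does not force it.
u4: does not force it.
Worlds forcing the formula: { }.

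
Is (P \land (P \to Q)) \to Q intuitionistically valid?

Yes

This is modus ponens in implicational form, which is intuitionistically derivable.
If a world forces P and P \to Q, then applying the implication at that world (which is accessible from itself) gives Q.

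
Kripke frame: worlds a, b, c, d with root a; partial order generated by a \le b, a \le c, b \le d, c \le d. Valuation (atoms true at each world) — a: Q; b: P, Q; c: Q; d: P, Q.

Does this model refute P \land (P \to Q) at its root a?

Yes

a \nVdash P \land (P \to Q) since a fails P.
So the root a does not force P \land (P \to Q); the model is a countermodel.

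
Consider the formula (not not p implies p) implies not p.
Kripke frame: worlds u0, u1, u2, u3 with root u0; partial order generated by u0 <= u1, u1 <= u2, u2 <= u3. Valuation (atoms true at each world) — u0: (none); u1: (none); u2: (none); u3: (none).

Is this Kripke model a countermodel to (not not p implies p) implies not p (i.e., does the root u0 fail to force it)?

u0 forces (not not p implies p) implies not p: every world accessible from u0 that forces not not p implies p (namely u0, u1, u2, u3) also forces not p.
So the root u0 forces (not not p implies p) implies not p; the model is not a countermodel.

No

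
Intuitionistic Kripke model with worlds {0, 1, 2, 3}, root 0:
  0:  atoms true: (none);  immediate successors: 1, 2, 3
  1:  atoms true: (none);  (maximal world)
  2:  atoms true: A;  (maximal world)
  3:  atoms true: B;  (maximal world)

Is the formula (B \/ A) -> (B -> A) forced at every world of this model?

Not every world: 0 ||-/- (B \/ A) -> (B -> A).
0 ||-/- (B \/ A) -> (B -> A): at the accessible world 3, 3 ||- B \/ A but 3 ||-/- B -> A.
3 ||-/- B -> A: already at 3 itself, 3 ||- B but 3 ||-/- A.
3 lacks atom A, so 3 ||-/- A.

No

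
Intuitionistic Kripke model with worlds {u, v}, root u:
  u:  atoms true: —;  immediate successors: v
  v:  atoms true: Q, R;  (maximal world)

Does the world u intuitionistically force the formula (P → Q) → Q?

u ⊮ (P → Q) → Q: already at u itself, u ⊩ P → Q but u ⊮ Q.
u lacks atom Q, so u ⊮ Q.

No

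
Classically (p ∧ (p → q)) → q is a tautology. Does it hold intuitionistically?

This is modus ponens in implicational form, which is intuitionistically derivable.
If a world forces p and p → q, then applying the implication at that world (which is accessible from itself) gives q.

Yes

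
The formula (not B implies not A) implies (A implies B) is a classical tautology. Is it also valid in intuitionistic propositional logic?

This is the converse of contraposition, which is not intuitionistically valid.
A Kripke countermodel: worlds s0, s1; order generated by s0 <= s1; atoms true at each world — s0:{A}; s1:{A,B}.
s0 does not force (not B implies not A) implies (A implies B): already at s0 itself, s0 forces not B implies not A but s0 does not force A implies B.
s0 does not force A implies B: already at s0 itself, s0 forces A but s0 does not force B.
s0 lacks atom B, so s0 does not force B.
So the root s0 does not force the formula.

No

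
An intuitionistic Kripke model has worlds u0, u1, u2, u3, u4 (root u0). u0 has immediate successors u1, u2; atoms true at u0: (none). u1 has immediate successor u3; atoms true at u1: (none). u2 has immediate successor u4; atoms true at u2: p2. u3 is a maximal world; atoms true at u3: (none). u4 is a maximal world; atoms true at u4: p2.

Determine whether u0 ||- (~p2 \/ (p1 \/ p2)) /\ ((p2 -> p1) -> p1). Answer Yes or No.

u0 ||-/- (~p2 \/ (p1 \/ p2)) /\ ((p2 -> p1) -> p1) since u0 fails ~p2 \/ (p1 \/ p2).

No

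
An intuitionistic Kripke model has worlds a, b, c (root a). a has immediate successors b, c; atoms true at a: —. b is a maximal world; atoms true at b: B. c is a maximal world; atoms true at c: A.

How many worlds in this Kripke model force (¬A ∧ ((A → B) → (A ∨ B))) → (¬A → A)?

a: does not force it — a ⊮ (¬A ∧ ((A → B) → (A ∨ B))) → (¬A → A): at the accessible world b, b ⊩ ¬A ∧ ((A → B) → (A ∨ B)) but b ⊮ ¬A → A.
b: does not force it.
c: forces it.
Worlds forcing the formula: {c}.

1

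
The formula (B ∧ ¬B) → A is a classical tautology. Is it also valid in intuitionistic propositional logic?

This is an instance of ex falso quodlibet, which is intuitionistically derivable.
No world can force both B and ¬B, so the antecedent B ∧ ¬B is never forced and the implication holds vacuously at every world.

Yes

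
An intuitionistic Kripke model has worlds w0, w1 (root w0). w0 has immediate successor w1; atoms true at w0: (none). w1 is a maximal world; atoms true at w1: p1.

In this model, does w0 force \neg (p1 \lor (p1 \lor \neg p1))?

No

w0 \nVdash \neg (p1 \lor (p1 \lor \neg p1)) since w1 is accessible from w0 and w1 \Vdash p1 \lor (p1 \lor \neg p1).
w1 \Vdash p1 \lor (p1 \lor \neg p1) via the disjunct p1.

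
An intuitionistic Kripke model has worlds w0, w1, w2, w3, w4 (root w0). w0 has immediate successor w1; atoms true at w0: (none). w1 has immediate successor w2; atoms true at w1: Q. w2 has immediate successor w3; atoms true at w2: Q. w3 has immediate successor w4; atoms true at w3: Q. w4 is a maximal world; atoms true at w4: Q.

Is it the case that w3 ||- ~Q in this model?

No

w3 ||-/- ~Q since w3 is accessible from w3 and w3 ||- Q.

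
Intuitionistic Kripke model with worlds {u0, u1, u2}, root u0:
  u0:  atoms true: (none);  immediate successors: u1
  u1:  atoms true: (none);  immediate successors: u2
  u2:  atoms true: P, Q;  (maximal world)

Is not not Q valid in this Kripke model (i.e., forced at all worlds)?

u0 forces not not Q: no world accessible from u0 forces not Q.
Since the root u0 forces not not Q and forcing is persistent (monotone upward), every world forces it.

Yes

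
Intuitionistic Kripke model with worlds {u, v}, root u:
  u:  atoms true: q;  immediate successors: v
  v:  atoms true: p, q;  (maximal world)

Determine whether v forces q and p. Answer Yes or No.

v forces q and p since v forces both conjuncts.

Yes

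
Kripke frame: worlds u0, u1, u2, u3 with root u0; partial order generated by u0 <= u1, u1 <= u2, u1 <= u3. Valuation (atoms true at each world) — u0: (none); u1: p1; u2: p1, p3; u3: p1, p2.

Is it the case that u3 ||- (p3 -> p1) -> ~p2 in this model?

u3 ||-/- (p3 -> p1) -> ~p2: already at u3 itself, u3 ||- p3 -> p1 but u3 ||-/- ~p2.
u3 ||-/- ~p2 since u3 is accessible from u3 and u3 ||- p2.

No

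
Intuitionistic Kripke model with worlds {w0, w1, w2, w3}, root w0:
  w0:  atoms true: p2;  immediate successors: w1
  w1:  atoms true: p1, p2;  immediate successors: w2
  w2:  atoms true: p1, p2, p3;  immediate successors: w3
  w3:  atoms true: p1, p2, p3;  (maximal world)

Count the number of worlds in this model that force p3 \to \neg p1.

w0: does not force it — w0 \nVdash p3 \to \neg p1: at the accessible world w2, w2 \Vdash p3 but w2 \nVdash \neg p1.
w1: does not force it — w1 \nVdash p3 \to \neg p1: at the accessible world w2, w2 \Vdash p3 but w2 \nVdash \neg p1.
w2: does not force it.
w3: does not force it.
Worlds forcing the formula: { }.

0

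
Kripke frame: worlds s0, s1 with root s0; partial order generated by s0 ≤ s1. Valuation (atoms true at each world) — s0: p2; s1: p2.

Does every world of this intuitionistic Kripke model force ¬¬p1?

No

Not every world: s0 ⊮ ¬¬p1.
s0 ⊮ ¬¬p1 since s0 is accessible from s0 and s0 ⊩ ¬p1.
s0 ⊩ ¬p1: no world accessible from s0 forces p1.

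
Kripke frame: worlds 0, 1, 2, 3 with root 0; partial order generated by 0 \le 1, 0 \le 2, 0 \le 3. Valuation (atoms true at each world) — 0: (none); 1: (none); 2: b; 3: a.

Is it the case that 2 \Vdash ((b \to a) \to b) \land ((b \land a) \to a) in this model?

2 \Vdash ((b \to a) \to b) \land ((b \land a) \to a) since 2 forces both conjuncts.

Yes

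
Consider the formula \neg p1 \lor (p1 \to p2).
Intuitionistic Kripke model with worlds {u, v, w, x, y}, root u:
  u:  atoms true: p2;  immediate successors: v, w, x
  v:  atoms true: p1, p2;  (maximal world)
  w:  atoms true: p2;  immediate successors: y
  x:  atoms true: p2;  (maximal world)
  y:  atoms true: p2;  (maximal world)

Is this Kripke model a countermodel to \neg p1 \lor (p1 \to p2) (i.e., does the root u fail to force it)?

u \Vdash \neg p1 \lor (p1 \to p2) via the disjunct p1 \to p2.
So the root u forces \neg p1 \lor (p1 \to p2); the model is not a countermodel.

No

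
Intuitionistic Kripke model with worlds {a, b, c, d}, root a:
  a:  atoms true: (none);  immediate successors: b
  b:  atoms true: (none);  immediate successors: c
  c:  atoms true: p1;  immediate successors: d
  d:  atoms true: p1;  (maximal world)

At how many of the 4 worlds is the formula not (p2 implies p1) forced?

0

a: does not force it — a does not force not (p2 implies p1) since a is accessible from a and a forces p2 implies p1.
b: does not force it — b does not force not (p2 implies p1) since b is accessible from b and b forces p2 implies p1.
c: does not force it.
d: does not force it.
Worlds forcing the formula: { }.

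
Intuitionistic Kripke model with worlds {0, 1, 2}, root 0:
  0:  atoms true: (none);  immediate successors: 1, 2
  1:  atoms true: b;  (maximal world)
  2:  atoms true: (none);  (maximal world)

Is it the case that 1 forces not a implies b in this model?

1 forces not a implies b: every world accessible from 1 that forces not a (namely 1) also forces b.

Yes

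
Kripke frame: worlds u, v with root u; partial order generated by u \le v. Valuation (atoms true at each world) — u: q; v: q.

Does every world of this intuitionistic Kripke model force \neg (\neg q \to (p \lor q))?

Not every world: u \nVdash \neg (\neg q \to (p \lor q)).
u \nVdash \neg (\neg q \to (p \lor q)) since u is accessible from u and u \Vdash \neg q \to (p \lor q).
u \Vdash \neg q \to (p \lor q) vacuously: no world accessible from u forces the antecedent \neg q.

No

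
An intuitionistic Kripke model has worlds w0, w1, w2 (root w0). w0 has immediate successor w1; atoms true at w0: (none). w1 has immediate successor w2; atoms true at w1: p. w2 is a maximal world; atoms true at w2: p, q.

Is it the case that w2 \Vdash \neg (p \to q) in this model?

No

w2 \nVdash \neg (p \to q) since w2 is accessible from w2 and w2 \Vdash p \to q.
w2 \Vdash p \to q: every world accessible from w2 that forces p (namely w2) also forces q.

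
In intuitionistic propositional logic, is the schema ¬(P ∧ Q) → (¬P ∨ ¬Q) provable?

This is the constructively invalid direction of De Morgan's law for conjunction, which is not intuitionistically valid.
A Kripke countermodel: worlds a, b, c; order generated by a ≤ b, a ≤ c; atoms true at each world — a:{}; b:{P}; c:{Q}.
a ⊮ ¬(P ∧ Q) → (¬P ∨ ¬Q): already at a itself, a ⊩ ¬(P ∧ Q) but a ⊮ ¬P ∨ ¬Q.
a ⊮ ¬P ∨ ¬Q: neither disjunct is forced at a.
a ⊮ ¬P since b is accessible from a and b ⊩ P.
So the root a does not force the formula.

No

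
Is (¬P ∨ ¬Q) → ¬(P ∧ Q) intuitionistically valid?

This is a constructively valid De Morgan direction (disjunction of negations to negated conjunction), which is intuitionistically derivable.
If ¬P holds at a world then no accessible world forces P, hence none forces P ∧ Q; likewise for ¬Q.

Yes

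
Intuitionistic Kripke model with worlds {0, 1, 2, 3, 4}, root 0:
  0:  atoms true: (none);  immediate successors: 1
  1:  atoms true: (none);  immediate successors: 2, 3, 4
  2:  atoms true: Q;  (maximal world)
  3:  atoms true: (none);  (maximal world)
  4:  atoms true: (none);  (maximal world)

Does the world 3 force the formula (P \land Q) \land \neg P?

No

3 \nVdash (P \land Q) \land \neg P since 3 fails P \land Q.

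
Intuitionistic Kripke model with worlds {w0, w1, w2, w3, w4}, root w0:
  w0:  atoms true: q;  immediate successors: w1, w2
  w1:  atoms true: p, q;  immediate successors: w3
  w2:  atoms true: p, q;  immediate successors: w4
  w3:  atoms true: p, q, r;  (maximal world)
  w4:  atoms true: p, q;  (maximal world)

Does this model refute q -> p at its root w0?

w0 ||-/- q -> p: already at w0 itself, w0 ||- q but w0 ||-/- p.
w0 lacks atom p, so w0 ||-/- p.
So the root w0 does not force q -> p; the model is a countermodel.

Yes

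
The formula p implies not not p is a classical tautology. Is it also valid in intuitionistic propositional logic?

This is double-negation introduction, which is intuitionistically derivable.
If a world forces p then every accessible world forces p (persistence), so none forces not p; hence not not p.

Yes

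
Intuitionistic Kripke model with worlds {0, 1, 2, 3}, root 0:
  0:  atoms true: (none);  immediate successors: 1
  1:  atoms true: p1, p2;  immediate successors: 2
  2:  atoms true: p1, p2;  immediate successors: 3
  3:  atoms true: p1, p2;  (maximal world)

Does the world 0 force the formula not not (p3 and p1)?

0 does not force not not (p3 and p1) since 0 is accessible from 0 and 0 forces not (p3 and p1).
0 forces not (p3 and p1): no world accessible from 0 forces p3 and p1.

No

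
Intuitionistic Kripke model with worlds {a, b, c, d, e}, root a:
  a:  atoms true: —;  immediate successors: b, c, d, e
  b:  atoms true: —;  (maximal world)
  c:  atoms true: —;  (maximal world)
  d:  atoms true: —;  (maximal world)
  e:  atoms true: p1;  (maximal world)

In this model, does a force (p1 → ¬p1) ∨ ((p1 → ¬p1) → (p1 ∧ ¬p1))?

No

a ⊮ (p1 → ¬p1) ∨ ((p1 → ¬p1) → (p1 ∧ ¬p1)): neither disjunct is forced at a.
a ⊮ p1 → ¬p1: at the accessible world e, e ⊩ p1 but e ⊮ ¬p1.
e ⊮ ¬p1 since e is accessible from e and e ⊩ p1.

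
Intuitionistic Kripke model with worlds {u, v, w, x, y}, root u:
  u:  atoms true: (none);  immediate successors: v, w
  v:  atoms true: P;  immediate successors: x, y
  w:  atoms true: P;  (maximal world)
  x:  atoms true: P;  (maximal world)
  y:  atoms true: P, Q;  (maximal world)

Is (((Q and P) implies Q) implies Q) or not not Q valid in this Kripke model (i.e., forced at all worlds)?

No

Not every world: u does not force (((Q and P) implies Q) implies Q) or not not Q.
u does not force (((Q and P) implies Q) implies Q) or not not Q: neither disjunct is forced at u.
u does not force ((Q and P) implies Q) implies Q: already at u itself, u forces (Q and P) implies Q but u does not force Q.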